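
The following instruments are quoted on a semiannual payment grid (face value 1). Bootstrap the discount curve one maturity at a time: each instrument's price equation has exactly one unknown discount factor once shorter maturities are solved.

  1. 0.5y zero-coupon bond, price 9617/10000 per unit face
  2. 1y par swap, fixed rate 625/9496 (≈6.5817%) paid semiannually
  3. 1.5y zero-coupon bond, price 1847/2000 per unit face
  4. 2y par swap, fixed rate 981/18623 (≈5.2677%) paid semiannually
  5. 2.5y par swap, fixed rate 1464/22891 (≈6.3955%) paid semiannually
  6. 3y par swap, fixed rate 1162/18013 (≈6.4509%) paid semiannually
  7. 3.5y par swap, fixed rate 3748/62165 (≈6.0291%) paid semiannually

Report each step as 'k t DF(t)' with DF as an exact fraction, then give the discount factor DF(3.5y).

step 1 [0.5y] zero: DF = P = 9617/10000 ≈ 0.961700
step 2 [1y] swap r/2=625/18992: DF=(1 − 625/18992·(0.961700))/(1+625/18992) = 15/16 ≈ 0.937500
step 3 [1.5y] zero: DF = P = 1847/2000 ≈ 0.923500
step 4 [2y] swap r/2=981/37246: DF=(1 − 981/37246·(0.961700+0.937500+0.923500))/(1+981/37246) = 9019/10000 ≈ 0.901900
step 5 [2.5y] swap r/2=732/22891: DF=(1 − 732/22891·(0.961700+0.937500+0.923500+0.901900))/(1+732/22891) = 1067/1250 ≈ 0.853600
step 6 [3y] swap r/2=581/18013: DF=(1 − 581/18013·(0.961700+0.937500+0.923500+0.901900+0.853600))/(1+581/18013) = 8257/10000 ≈ 0.825700
step 7 [3.5y] swap r/2=1874/62165: DF=(1 − 1874/62165·(0.961700+0.937500+0.923500+0.901900+0.853600+0.825700))/(1+1874/62165) = 4063/5000 ≈ 0.812600

1 1/2 9617/10000
2 1 15/16
3 3/2 1847/2000
4 2 9019/10000
5 5/2 1067/1250
6 3 8257/10000
7 7/2 4063/5000
DF(3.5y) = 4063/5000 ≈ 0.812600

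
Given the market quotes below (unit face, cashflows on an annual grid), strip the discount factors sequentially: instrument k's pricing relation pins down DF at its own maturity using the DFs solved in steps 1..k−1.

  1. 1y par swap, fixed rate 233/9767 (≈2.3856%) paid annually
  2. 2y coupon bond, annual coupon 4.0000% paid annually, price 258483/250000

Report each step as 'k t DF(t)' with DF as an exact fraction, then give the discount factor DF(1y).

step 1 [1y] swap r/1=233/9767: DF=(1 − 233/9767·(0))/(1+233/9767) = 9767/10000 ≈ 0.976700
step 2 [2y] bond c/1=1/25: DF=(258483/250000 − 1/25·(0.976700))/(1+1/25) = 4783/5000 ≈ 0.956600

1 1 9767/10000
2 2 4783/5000
DF(1y) = 9767/10000 ≈ 0.976700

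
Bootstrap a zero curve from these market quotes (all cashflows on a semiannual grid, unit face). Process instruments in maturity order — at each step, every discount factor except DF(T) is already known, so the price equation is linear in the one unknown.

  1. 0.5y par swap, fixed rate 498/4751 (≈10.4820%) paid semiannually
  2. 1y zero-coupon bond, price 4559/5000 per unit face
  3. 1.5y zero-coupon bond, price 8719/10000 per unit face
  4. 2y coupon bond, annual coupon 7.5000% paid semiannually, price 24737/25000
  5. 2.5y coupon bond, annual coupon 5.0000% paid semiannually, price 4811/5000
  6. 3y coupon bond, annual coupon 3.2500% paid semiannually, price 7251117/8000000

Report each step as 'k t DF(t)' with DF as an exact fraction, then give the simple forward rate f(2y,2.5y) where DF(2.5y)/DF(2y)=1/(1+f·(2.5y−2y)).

step 1 [0.5y] swap r/2=249/4751: DF=(1 − 249/4751·(0))/(1+249/4751) = 4751/5000 ≈ 0.950200
step 2 [1y] zero: DF = P = 4559/5000 ≈ 0.911800
step 3 [1.5y] zero: DF = P = 8719/10000 ≈ 0.871900
step 4 [2y] bond c/2=3/80: DF=(24737/25000 − 3/80·(0.950200+0.911800+0.871900))/(1+3/80) = 8549/10000 ≈ 0.854900
step 5 [2.5y] bond c/2=1/40: DF=(4811/5000 − 1/40·(0.950200+0.911800+0.871900+0.854900))/(1+1/40) = 532/625 ≈ 0.851200
step 6 [3y] bond c/2=13/800: DF=(7251117/8000000 − 13/800·(0.950200+0.911800+0.871900+0.854900+0.851200))/(1+13/800) = 8209/10000 ≈ 0.820900

1 1/2 4751/5000
2 1 4559/5000
3 3/2 8719/10000
4 2 8549/10000
5 5/2 532/625
6 3 8209/10000
f(2y,2.5y) = ((8549/10000)/(532/625) − 1)/(1/2) = 37/4256 ≈ 0.8694%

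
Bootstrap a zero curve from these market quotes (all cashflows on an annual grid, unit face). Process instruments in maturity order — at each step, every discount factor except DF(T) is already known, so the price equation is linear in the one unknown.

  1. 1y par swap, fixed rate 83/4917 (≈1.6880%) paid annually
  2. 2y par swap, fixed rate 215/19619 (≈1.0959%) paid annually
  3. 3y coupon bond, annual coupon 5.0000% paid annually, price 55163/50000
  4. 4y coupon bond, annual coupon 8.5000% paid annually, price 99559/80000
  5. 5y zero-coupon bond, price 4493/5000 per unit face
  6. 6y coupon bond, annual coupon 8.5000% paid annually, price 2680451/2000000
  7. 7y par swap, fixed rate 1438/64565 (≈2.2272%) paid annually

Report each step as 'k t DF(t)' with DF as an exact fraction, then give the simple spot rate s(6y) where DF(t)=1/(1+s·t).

1 1 4917/5000
2 2 1957/2000
3 3 9573/10000
4 4 9183/10000
5 5 4493/5000
6 6 4321/5000
7 7 4281/5000
s(6y) = (1/(4321/5000) − 1)/(6) = 679/25926 ≈ 2.6190%

step 1 [1y] swap r/1=83/4917: DF=(1 − 83/4917·(0))/(1+83/4917) = 4917/5000 ≈ 0.983400
step 2 [2y] swap r/1=215/19619: DF=(1 − 215/19619·(0.983400))/(1+215/19619) = 1957/2000 ≈ 0.978500
step 3 [3y] bond c/1=1/20: DF=(55163/50000 − 1/20·(0.983400+0.978500))/(1+1/20) = 9573/10000 ≈ 0.957300
step 4 [4y] bond c/1=17/200: DF=(99559/80000 − 17/200·(0.983400+0.978500+0.957300))/(1+17/200) = 9183/10000 ≈ 0.918300
step 5 [5y] zero: DF = P = 4493/5000 ≈ 0.898600
step 6 [6y] bond c/1=17/200: DF=(2680451/2000000 − 17/200·(0.983400+0.978500+0.957300+0.918300+0.898600))/(1+17/200) = 4321/5000 ≈ 0.864200
step 7 [7y] swap r/1=1438/64565: DF=(1 − 1438/64565·(0.983400+0.978500+0.957300+0.918300+0.898600+0.864200))/(1+1438/64565) = 4281/5000 ≈ 0.856200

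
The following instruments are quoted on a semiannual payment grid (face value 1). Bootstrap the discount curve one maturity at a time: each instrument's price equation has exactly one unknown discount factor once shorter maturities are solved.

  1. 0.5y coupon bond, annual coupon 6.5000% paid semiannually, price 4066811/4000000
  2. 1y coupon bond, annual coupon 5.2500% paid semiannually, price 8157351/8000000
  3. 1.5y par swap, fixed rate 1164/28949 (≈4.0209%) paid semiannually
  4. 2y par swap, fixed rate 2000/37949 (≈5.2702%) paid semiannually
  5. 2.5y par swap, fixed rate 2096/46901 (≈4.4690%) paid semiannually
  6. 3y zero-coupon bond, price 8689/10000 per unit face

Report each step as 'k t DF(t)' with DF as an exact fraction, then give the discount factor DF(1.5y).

step 1 [0.5y] bond c/2=13/400: DF=(4066811/4000000 − 13/400·(0))/(1+13/400) = 9847/10000 ≈ 0.984700
step 2 [1y] bond c/2=21/800: DF=(8157351/8000000 − 21/800·(0.984700))/(1+21/800) = 2421/2500 ≈ 0.968400
step 3 [1.5y] swap r/2=582/28949: DF=(1 − 582/28949·(0.984700+0.968400))/(1+582/28949) = 4709/5000 ≈ 0.941800
step 4 [2y] swap r/2=1000/37949: DF=(1 − 1000/37949·(0.984700+0.968400+0.941800))/(1+1000/37949) = 9/10 ≈ 0.900000
step 5 [2.5y] swap r/2=1048/46901: DF=(1 − 1048/46901·(0.984700+0.968400+0.941800+0.900000))/(1+1048/46901) = 1119/1250 ≈ 0.895200
step 6 [3y] zero: DF = P = 8689/10000 ≈ 0.868900

1 1/2 9847/10000
2 1 2421/2500
3 3/2 4709/5000
4 2 9/10
5 5/2 1119/1250
6 3 8689/10000
DF(1.5y) = 4709/5000 ≈ 0.941800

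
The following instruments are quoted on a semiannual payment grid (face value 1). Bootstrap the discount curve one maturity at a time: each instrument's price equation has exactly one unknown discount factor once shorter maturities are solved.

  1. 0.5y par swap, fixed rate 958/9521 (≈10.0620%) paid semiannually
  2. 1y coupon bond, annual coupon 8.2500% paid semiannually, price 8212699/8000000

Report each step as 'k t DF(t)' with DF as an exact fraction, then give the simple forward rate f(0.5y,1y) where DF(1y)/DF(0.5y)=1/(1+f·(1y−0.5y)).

1 1/2 9521/10000
2 1 4741/5000
f(0.5y,1y) = ((9521/10000)/(4741/5000) − 1)/(1/2) = 39/4741 ≈ 0.8226%

step 1 [0.5y] swap r/2=479/9521: DF=(1 − 479/9521·(0))/(1+479/9521) = 9521/10000 ≈ 0.952100
step 2 [1y] bond c/2=33/800: DF=(8212699/8000000 − 33/800·(0.952100))/(1+33/800) = 4741/5000 ≈ 0.948200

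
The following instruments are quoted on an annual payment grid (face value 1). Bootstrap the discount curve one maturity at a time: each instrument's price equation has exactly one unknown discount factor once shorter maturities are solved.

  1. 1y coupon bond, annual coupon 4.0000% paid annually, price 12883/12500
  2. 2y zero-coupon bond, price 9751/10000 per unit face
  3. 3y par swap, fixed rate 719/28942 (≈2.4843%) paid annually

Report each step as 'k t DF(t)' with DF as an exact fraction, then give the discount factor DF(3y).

1 1 991/1000
2 2 9751/10000
3 3 9281/10000
DF(3y) = 9281/10000 ≈ 0.928100

step 1 [1y] bond c/1=1/25: DF=(12883/12500 − 1/25·(0))/(1+1/25) = 991/1000 ≈ 0.991000
step 2 [2y] zero: DF = P = 9751/10000 ≈ 0.975100
step 3 [3y] swap r/1=719/28942: DF=(1 − 719/28942·(0.991000+0.975100))/(1+719/28942) = 9281/10000 ≈ 0.928100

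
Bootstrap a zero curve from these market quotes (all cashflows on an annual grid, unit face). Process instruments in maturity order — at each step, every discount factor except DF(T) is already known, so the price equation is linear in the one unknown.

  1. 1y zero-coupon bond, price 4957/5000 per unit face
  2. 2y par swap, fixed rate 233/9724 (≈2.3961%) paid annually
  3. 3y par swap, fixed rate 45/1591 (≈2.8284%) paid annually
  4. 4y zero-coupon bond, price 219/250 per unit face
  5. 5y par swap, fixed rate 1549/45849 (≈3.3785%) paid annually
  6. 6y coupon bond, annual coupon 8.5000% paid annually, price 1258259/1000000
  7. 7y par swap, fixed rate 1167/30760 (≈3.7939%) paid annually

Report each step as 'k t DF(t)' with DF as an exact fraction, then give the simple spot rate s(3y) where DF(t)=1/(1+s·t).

1 1 4957/5000
2 2 4767/5000
3 3 919/1000
4 4 219/250
5 5 8451/10000
6 6 1601/2000
7 7 3833/5000
s(3y) = (1/(919/1000) − 1)/(3) = 27/919 ≈ 2.9380%

step 1 [1y] zero: DF = P = 4957/5000 ≈ 0.991400
step 2 [2y] swap r/1=233/9724: DF=(1 − 233/9724·(0.991400))/(1+233/9724) = 4767/5000 ≈ 0.953400
step 3 [3y] swap r/1=45/1591: DF=(1 − 45/1591·(0.991400+0.953400))/(1+45/1591) = 919/1000 ≈ 0.919000
step 4 [4y] zero: DF = P = 219/250 ≈ 0.876000
step 5 [5y] swap r/1=1549/45849: DF=(1 − 1549/45849·(0.991400+0.953400+0.919000+0.876000))/(1+1549/45849) = 8451/10000 ≈ 0.845100
step 6 [6y] bond c/1=17/200: DF=(1258259/1000000 − 17/200·(0.991400+0.953400+0.919000+0.876000+0.845100))/(1+17/200) = 1601/2000 ≈ 0.800500
step 7 [7y] swap r/1=1167/30760: DF=(1 − 1167/30760·(0.991400+0.953400+0.919000+0.876000+0.845100+0.800500))/(1+1167/30760) = 3833/5000 ≈ 0.766600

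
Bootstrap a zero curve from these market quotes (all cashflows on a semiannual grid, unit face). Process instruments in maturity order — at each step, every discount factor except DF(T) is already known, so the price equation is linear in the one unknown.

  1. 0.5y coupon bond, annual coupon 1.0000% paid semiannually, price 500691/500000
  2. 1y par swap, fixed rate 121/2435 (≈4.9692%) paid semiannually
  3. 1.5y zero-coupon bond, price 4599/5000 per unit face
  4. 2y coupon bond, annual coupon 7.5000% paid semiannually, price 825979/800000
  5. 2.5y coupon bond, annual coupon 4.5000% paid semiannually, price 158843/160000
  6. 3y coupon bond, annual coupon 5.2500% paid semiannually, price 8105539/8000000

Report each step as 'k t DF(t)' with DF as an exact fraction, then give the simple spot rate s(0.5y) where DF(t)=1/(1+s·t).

1 1/2 2491/2500
2 1 2379/2500
3 3/2 4599/5000
4 2 1783/2000
5 5/2 4441/5000
6 3 2171/2500
s(0.5y) = (1/(2491/2500) − 1)/(1/2) = 18/2491 ≈ 0.7226%

step 1 [0.5y] bond c/2=1/200: DF=(500691/500000 − 1/200·(0))/(1+1/200) = 2491/2500 ≈ 0.996400
step 2 [1y] swap r/2=121/4870: DF=(1 − 121/4870·(0.996400))/(1+121/4870) = 2379/2500 ≈ 0.951600
step 3 [1.5y] zero: DF = P = 4599/5000 ≈ 0.919800
step 4 [2y] bond c/2=3/80: DF=(825979/800000 − 3/80·(0.996400+0.951600+0.919800))/(1+3/80) = 1783/2000 ≈ 0.891500
step 5 [2.5y] bond c/2=9/400: DF=(158843/160000 − 9/400·(0.996400+0.951600+0.919800+0.891500))/(1+9/400) = 4441/5000 ≈ 0.888200
step 6 [3y] bond c/2=21/800: DF=(8105539/8000000 − 21/800·(0.996400+0.951600+0.919800+0.891500+0.888200))/(1+21/800) = 2171/2500 ≈ 0.868400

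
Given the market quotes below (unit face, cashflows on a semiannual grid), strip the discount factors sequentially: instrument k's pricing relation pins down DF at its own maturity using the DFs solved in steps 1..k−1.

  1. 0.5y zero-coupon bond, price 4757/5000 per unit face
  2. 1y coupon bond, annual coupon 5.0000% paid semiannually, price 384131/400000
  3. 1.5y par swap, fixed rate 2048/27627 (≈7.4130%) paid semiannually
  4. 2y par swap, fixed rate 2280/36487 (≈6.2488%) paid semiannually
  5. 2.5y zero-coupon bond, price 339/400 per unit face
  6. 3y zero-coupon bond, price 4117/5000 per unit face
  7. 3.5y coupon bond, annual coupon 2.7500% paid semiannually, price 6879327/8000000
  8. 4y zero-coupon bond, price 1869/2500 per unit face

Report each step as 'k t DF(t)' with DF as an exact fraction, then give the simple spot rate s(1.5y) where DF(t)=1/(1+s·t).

step 1 [0.5y] zero: DF = P = 4757/5000 ≈ 0.951400
step 2 [1y] bond c/2=1/40: DF=(384131/400000 − 1/40·(0.951400))/(1+1/40) = 9137/10000 ≈ 0.913700
step 3 [1.5y] swap r/2=1024/27627: DF=(1 − 1024/27627·(0.951400+0.913700))/(1+1024/27627) = 561/625 ≈ 0.897600
step 4 [2y] swap r/2=1140/36487: DF=(1 − 1140/36487·(0.951400+0.913700+0.897600))/(1+1140/36487) = 443/500 ≈ 0.886000
step 5 [2.5y] zero: DF = P = 339/400 ≈ 0.847500
step 6 [3y] zero: DF = P = 4117/5000 ≈ 0.823400
step 7 [3.5y] bond c/2=11/800: DF=(6879327/8000000 − 11/800·(0.951400+0.913700+0.897600+0.886000+0.847500+0.823400))/(1+11/800) = 7761/10000 ≈ 0.776100
step 8 [4y] zero: DF = P = 1869/2500 ≈ 0.747600

1 1/2 4757/5000
2 1 9137/10000
3 3/2 561/625
4 2 443/500
5 5/2 339/400
6 3 4117/5000
7 7/2 7761/10000
8 4 1869/2500
s(1.5y) = (1/(561/625) − 1)/(3/2) = 128/1683 ≈ 7.6055%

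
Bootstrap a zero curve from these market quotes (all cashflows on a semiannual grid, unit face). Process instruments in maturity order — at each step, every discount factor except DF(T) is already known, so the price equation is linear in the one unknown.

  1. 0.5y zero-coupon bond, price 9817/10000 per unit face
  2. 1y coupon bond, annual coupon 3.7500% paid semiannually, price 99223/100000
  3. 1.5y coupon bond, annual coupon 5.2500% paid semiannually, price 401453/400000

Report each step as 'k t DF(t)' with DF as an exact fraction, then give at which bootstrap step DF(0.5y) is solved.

1 1/2 9817/10000
2 1 9559/10000
3 3/2 2321/2500
DF(0.5y) is solved at step 1

step 1 [0.5y] zero: DF = P = 9817/10000 ≈ 0.981700
step 2 [1y] bond c/2=3/160: DF=(99223/100000 − 3/160·(0.981700))/(1+3/160) = 9559/10000 ≈ 0.955900
step 3 [1.5y] bond c/2=21/800: DF=(401453/400000 − 21/800·(0.981700+0.955900))/(1+21/800) = 2321/2500 ≈ 0.928400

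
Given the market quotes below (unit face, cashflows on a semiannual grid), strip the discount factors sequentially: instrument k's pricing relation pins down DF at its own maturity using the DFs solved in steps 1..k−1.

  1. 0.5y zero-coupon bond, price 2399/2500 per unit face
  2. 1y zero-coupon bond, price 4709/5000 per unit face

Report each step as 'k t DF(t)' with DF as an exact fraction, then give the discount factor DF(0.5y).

step 1 [0.5y] zero: DF = P = 2399/2500 ≈ 0.959600
step 2 [1y] zero: DF = P = 4709/5000 ≈ 0.941800

1 1/2 2399/2500
2 1 4709/5000
DF(0.5y) = 2399/2500 ≈ 0.959600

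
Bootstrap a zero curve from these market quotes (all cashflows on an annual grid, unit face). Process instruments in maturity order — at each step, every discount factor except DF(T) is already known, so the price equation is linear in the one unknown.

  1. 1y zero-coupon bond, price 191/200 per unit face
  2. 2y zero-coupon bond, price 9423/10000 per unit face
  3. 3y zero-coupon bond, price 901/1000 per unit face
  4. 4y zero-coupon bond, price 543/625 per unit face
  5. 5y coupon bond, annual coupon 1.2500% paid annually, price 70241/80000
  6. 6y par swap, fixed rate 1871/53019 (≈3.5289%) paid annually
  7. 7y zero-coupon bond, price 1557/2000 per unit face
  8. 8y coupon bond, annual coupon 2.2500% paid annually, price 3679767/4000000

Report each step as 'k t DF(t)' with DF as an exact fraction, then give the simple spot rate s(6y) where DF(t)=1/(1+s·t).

step 1 [1y] zero: DF = P = 191/200 ≈ 0.955000
step 2 [2y] zero: DF = P = 9423/10000 ≈ 0.942300
step 3 [3y] zero: DF = P = 901/1000 ≈ 0.901000
step 4 [4y] zero: DF = P = 543/625 ≈ 0.868800
step 5 [5y] bond c/1=1/80: DF=(70241/80000 − 1/80·(0.955000+0.942300+0.901000+0.868800))/(1+1/80) = 8219/10000 ≈ 0.821900
step 6 [6y] swap r/1=1871/53019: DF=(1 − 1871/53019·(0.955000+0.942300+0.901000+0.868800+0.821900))/(1+1871/53019) = 8129/10000 ≈ 0.812900
step 7 [7y] zero: DF = P = 1557/2000 ≈ 0.778500
step 8 [8y] bond c/1=9/400: DF=(3679767/4000000 − 9/400·(0.955000+0.942300+0.901000+0.868800+0.821900+0.812900+0.778500))/(1+9/400) = 7659/10000 ≈ 0.765900

1 1 191/200
2 2 9423/10000
3 3 901/1000
4 4 543/625
5 5 8219/10000
6 6 8129/10000
7 7 1557/2000
8 8 7659/10000
s(6y) = (1/(8129/10000) − 1)/(6) = 1871/48774 ≈ 3.8361%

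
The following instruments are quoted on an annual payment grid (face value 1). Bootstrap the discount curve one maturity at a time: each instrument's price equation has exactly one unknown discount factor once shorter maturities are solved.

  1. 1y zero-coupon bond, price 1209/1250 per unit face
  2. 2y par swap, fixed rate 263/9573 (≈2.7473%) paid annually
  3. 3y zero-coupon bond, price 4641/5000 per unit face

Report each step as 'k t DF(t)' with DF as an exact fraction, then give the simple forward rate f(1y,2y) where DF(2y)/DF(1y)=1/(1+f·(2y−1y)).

step 1 [1y] zero: DF = P = 1209/1250 ≈ 0.967200
step 2 [2y] swap r/1=263/9573: DF=(1 − 263/9573·(0.967200))/(1+263/9573) = 4737/5000 ≈ 0.947400
step 3 [3y] zero: DF = P = 4641/5000 ≈ 0.928200

1 1 1209/1250
2 2 4737/5000
3 3 4641/5000
f(1y,2y) = ((1209/1250)/(4737/5000) − 1)/(1) = 33/1579 ≈ 2.0899%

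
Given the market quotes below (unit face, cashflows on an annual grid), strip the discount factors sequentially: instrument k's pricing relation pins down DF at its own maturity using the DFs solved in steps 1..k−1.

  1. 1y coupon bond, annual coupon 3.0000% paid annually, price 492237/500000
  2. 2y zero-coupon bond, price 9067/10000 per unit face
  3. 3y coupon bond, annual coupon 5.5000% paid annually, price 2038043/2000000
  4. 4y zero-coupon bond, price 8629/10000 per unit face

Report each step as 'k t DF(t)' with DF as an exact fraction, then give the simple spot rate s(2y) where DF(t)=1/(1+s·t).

1 1 4779/5000
2 2 9067/10000
3 3 543/625
4 4 8629/10000
s(2y) = (1/(9067/10000) − 1)/(2) = 933/18134 ≈ 5.1450%

step 1 [1y] bond c/1=3/100: DF=(492237/500000 − 3/100·(0))/(1+3/100) = 4779/5000 ≈ 0.955800
step 2 [2y] zero: DF = P = 9067/10000 ≈ 0.906700
step 3 [3y] bond c/1=11/200: DF=(2038043/2000000 − 11/200·(0.955800+0.906700))/(1+11/200) = 543/625 ≈ 0.868800
step 4 [4y] zero: DF = P = 8629/10000 ≈ 0.862900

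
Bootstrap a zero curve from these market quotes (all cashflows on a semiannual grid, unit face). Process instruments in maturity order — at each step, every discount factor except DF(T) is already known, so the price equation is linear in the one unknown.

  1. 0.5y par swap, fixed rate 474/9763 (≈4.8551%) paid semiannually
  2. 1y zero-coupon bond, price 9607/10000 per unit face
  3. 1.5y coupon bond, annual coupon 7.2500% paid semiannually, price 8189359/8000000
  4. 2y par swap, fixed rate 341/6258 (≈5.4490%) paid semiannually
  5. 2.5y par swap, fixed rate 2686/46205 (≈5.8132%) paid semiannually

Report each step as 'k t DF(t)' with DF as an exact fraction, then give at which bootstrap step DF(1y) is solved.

1 1/2 9763/10000
2 1 9607/10000
3 3/2 9201/10000
4 2 8977/10000
5 5/2 8657/10000
DF(1y) is solved at step 2

step 1 [0.5y] swap r/2=237/9763: DF=(1 − 237/9763·(0))/(1+237/9763) = 9763/10000 ≈ 0.976300
step 2 [1y] zero: DF = P = 9607/10000 ≈ 0.960700
step 3 [1.5y] bond c/2=29/800: DF=(8189359/8000000 − 29/800·(0.976300+0.960700))/(1+29/800) = 9201/10000 ≈ 0.920100
step 4 [2y] swap r/2=341/12516: DF=(1 − 341/12516·(0.976300+0.960700+0.920100))/(1+341/12516) = 8977/10000 ≈ 0.897700
step 5 [2.5y] swap r/2=1343/46205: DF=(1 − 1343/46205·(0.976300+0.960700+0.920100+0.897700))/(1+1343/46205) = 8657/10000 ≈ 0.865700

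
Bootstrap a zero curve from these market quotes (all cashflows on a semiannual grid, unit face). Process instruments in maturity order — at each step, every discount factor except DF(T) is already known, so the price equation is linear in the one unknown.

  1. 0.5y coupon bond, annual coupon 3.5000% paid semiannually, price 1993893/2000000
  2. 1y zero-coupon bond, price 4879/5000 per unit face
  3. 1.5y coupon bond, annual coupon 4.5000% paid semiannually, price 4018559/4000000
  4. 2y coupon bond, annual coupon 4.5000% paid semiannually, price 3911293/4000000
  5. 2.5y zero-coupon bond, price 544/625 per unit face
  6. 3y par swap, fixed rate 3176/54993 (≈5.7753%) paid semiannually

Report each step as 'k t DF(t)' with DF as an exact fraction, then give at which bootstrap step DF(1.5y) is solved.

1 1/2 4899/5000
2 1 4879/5000
3 3/2 1879/2000
4 2 4463/5000
5 5/2 544/625
6 3 2103/2500
DF(1.5y) is solved at step 3

step 1 [0.5y] bond c/2=7/400: DF=(1993893/2000000 − 7/400·(0))/(1+7/400) = 4899/5000 ≈ 0.979800
step 2 [1y] zero: DF = P = 4879/5000 ≈ 0.975800
step 3 [1.5y] bond c/2=9/400: DF=(4018559/4000000 − 9/400·(0.979800+0.975800))/(1+9/400) = 1879/2000 ≈ 0.939500
step 4 [2y] bond c/2=9/400: DF=(3911293/4000000 − 9/400·(0.979800+0.975800+0.939500))/(1+9/400) = 4463/5000 ≈ 0.892600
step 5 [2.5y] zero: DF = P = 544/625 ≈ 0.870400
step 6 [3y] swap r/2=1588/54993: DF=(1 − 1588/54993·(0.979800+0.975800+0.939500+0.892600+0.870400))/(1+1588/54993) = 2103/2500 ≈ 0.841200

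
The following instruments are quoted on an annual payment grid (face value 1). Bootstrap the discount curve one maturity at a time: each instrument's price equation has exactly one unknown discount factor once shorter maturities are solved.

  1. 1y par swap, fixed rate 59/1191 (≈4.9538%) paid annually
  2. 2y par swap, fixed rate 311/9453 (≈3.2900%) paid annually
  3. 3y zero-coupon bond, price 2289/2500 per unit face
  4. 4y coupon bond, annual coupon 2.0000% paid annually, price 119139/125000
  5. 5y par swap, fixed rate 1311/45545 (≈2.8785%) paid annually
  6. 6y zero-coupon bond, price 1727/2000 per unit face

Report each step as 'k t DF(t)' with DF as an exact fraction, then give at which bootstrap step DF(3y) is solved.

1 1 1191/1250
2 2 4689/5000
3 3 2289/2500
4 4 4397/5000
5 5 8689/10000
6 6 1727/2000
DF(3y) is solved at step 3

step 1 [1y] swap r/1=59/1191: DF=(1 − 59/1191·(0))/(1+59/1191) = 1191/1250 ≈ 0.952800
step 2 [2y] swap r/1=311/9453: DF=(1 − 311/9453·(0.952800))/(1+311/9453) = 4689/5000 ≈ 0.937800
step 3 [3y] zero: DF = P = 2289/2500 ≈ 0.915600
step 4 [4y] bond c/1=1/50: DF=(119139/125000 − 1/50·(0.952800+0.937800+0.915600))/(1+1/50) = 4397/5000 ≈ 0.879400
step 5 [5y] swap r/1=1311/45545: DF=(1 − 1311/45545·(0.952800+0.937800+0.915600+0.879400))/(1+1311/45545) = 8689/10000 ≈ 0.868900
step 6 [6y] zero: DF = P = 1727/2000 ≈ 0.863500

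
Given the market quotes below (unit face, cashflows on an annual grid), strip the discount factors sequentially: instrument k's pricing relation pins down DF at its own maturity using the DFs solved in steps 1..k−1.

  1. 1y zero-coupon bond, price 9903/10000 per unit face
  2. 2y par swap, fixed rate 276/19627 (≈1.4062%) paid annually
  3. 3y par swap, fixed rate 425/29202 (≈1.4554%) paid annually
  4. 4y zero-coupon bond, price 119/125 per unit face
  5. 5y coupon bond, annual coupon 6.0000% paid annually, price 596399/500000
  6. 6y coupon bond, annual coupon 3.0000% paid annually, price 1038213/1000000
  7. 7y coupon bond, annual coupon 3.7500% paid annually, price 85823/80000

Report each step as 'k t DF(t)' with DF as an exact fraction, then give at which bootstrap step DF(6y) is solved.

step 1 [1y] zero: DF = P = 9903/10000 ≈ 0.990300
step 2 [2y] swap r/1=276/19627: DF=(1 − 276/19627·(0.990300))/(1+276/19627) = 2431/2500 ≈ 0.972400
step 3 [3y] swap r/1=425/29202: DF=(1 − 425/29202·(0.990300+0.972400))/(1+425/29202) = 383/400 ≈ 0.957500
step 4 [4y] zero: DF = P = 119/125 ≈ 0.952000
step 5 [5y] bond c/1=3/50: DF=(596399/500000 − 3/50·(0.990300+0.972400+0.957500+0.952000))/(1+3/50) = 9061/10000 ≈ 0.906100
step 6 [6y] bond c/1=3/100: DF=(1038213/1000000 − 3/100·(0.990300+0.972400+0.957500+0.952000+0.906100))/(1+3/100) = 543/625 ≈ 0.868800
step 7 [7y] bond c/1=3/80: DF=(85823/80000 − 3/80·(0.990300+0.972400+0.957500+0.952000+0.906100+0.868800))/(1+3/80) = 8299/10000 ≈ 0.829900

1 1 9903/10000
2 2 2431/2500
3 3 383/400
4 4 119/125
5 5 9061/10000
6 6 543/625
7 7 8299/10000
DF(6y) is solved at step 6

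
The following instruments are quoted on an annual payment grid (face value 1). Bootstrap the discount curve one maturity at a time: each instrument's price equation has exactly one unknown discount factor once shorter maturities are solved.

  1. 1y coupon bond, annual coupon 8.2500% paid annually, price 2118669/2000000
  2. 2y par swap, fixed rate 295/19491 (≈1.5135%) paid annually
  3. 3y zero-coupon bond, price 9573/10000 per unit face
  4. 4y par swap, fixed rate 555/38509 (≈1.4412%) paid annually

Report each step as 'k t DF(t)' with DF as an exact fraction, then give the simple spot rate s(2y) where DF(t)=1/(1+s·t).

1 1 4893/5000
2 2 1941/2000
3 3 9573/10000
4 4 1889/2000
s(2y) = (1/(1941/2000) − 1)/(2) = 59/3882 ≈ 1.5198%

step 1 [1y] bond c/1=33/400: DF=(2118669/2000000 − 33/400·(0))/(1+33/400) = 4893/5000 ≈ 0.978600
step 2 [2y] swap r/1=295/19491: DF=(1 − 295/19491·(0.978600))/(1+295/19491) = 1941/2000 ≈ 0.970500
step 3 [3y] zero: DF = P = 9573/10000 ≈ 0.957300
step 4 [4y] swap r/1=555/38509: DF=(1 − 555/38509·(0.978600+0.970500+0.957300))/(1+555/38509) = 1889/2000 ≈ 0.944500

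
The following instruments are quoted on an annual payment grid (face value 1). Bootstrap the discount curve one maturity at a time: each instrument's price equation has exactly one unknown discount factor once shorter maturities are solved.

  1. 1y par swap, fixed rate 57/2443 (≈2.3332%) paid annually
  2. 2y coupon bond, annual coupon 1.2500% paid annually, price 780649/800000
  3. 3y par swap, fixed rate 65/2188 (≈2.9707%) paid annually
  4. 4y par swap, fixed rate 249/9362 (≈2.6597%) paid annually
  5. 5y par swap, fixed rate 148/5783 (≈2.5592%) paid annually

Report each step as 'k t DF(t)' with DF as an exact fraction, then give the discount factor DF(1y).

1 1 2443/2500
2 2 9517/10000
3 3 1831/2000
4 4 2251/2500
5 5 551/625
DF(1y) = 2443/2500 ≈ 0.977200

step 1 [1y] swap r/1=57/2443: DF=(1 − 57/2443·(0))/(1+57/2443) = 2443/2500 ≈ 0.977200
step 2 [2y] bond c/1=1/80: DF=(780649/800000 − 1/80·(0.977200))/(1+1/80) = 9517/10000 ≈ 0.951700
step 3 [3y] swap r/1=65/2188: DF=(1 − 65/2188·(0.977200+0.951700))/(1+65/2188) = 1831/2000 ≈ 0.915500
step 4 [4y] swap r/1=249/9362: DF=(1 − 249/9362·(0.977200+0.951700+0.915500))/(1+249/9362) = 2251/2500 ≈ 0.900400
step 5 [5y] swap r/1=148/5783: DF=(1 − 148/5783·(0.977200+0.951700+0.915500+0.900400))/(1+148/5783) = 551/625 ≈ 0.881600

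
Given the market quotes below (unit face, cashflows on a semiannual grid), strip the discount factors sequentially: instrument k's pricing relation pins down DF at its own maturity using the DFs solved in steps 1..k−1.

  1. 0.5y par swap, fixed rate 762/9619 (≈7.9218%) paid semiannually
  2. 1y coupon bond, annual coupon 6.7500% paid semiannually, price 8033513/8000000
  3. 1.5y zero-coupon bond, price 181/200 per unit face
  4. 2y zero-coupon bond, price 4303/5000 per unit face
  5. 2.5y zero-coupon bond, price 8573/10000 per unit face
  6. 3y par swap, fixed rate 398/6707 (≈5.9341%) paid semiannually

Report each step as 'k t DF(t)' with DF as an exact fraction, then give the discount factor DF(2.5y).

1 1/2 9619/10000
2 1 47/50
3 3/2 181/200
4 2 4303/5000
5 5/2 8573/10000
6 3 1051/1250
DF(2.5y) = 8573/10000 ≈ 0.857300

step 1 [0.5y] swap r/2=381/9619: DF=(1 − 381/9619·(0))/(1+381/9619) = 9619/10000 ≈ 0.961900
step 2 [1y] bond c/2=27/800: DF=(8033513/8000000 − 27/800·(0.961900))/(1+27/800) = 47/50 ≈ 0.940000
step 3 [1.5y] zero: DF = P = 181/200 ≈ 0.905000
step 4 [2y] zero: DF = P = 4303/5000 ≈ 0.860600
step 5 [2.5y] zero: DF = P = 8573/10000 ≈ 0.857300
step 6 [3y] swap r/2=199/6707: DF=(1 − 199/6707·(0.961900+0.940000+0.905000+0.860600+0.857300))/(1+199/6707) = 1051/1250 ≈ 0.840800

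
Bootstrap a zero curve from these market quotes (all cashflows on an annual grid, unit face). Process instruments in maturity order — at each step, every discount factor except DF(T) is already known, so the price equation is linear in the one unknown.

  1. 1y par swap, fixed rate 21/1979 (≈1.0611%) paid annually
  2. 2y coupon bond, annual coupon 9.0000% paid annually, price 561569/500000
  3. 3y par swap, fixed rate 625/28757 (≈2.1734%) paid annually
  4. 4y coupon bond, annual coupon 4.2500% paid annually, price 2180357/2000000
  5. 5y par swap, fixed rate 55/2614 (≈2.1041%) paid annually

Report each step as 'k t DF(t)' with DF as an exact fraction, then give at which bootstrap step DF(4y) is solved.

1 1 1979/2000
2 2 9487/10000
3 3 15/16
4 4 1857/2000
5 5 901/1000
DF(4y) is solved at step 4

step 1 [1y] swap r/1=21/1979: DF=(1 − 21/1979·(0))/(1+21/1979) = 1979/2000 ≈ 0.989500
step 2 [2y] bond c/1=9/100: DF=(561569/500000 − 9/100·(0.989500))/(1+9/100) = 9487/10000 ≈ 0.948700
step 3 [3y] swap r/1=625/28757: DF=(1 − 625/28757·(0.989500+0.948700))/(1+625/28757) = 15/16 ≈ 0.937500
step 4 [4y] bond c/1=17/400: DF=(2180357/2000000 − 17/400·(0.989500+0.948700+0.937500))/(1+17/400) = 1857/2000 ≈ 0.928500
step 5 [5y] swap r/1=55/2614: DF=(1 − 55/2614·(0.989500+0.948700+0.937500+0.928500))/(1+55/2614) = 901/1000 ≈ 0.901000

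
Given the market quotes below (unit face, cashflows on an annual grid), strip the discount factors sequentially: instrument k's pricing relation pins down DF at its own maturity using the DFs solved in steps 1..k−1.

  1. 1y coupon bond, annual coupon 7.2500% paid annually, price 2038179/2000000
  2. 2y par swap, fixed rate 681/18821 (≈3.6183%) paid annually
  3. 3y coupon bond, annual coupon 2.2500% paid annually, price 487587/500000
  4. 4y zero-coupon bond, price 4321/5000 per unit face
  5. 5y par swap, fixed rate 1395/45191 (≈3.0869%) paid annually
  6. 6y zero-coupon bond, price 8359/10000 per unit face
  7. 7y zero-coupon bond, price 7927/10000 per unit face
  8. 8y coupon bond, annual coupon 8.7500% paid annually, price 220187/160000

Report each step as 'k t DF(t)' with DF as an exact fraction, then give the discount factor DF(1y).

1 1 4751/5000
2 2 9319/10000
3 3 9123/10000
4 4 4321/5000
5 5 1721/2000
6 6 8359/10000
7 7 7927/10000
8 8 1927/2500
DF(1y) = 4751/5000 ≈ 0.950200

step 1 [1y] bond c/1=29/400: DF=(2038179/2000000 − 29/400·(0))/(1+29/400) = 4751/5000 ≈ 0.950200
step 2 [2y] swap r/1=681/18821: DF=(1 − 681/18821·(0.950200))/(1+681/18821) = 9319/10000 ≈ 0.931900
step 3 [3y] bond c/1=9/400: DF=(487587/500000 − 9/400·(0.950200+0.931900))/(1+9/400) = 9123/10000 ≈ 0.912300
step 4 [4y] zero: DF = P = 4321/5000 ≈ 0.864200
step 5 [5y] swap r/1=1395/45191: DF=(1 − 1395/45191·(0.950200+0.931900+0.912300+0.864200))/(1+1395/45191) = 1721/2000 ≈ 0.860500
step 6 [6y] zero: DF = P = 8359/10000 ≈ 0.835900
step 7 [7y] zero: DF = P = 7927/10000 ≈ 0.792700
step 8 [8y] bond c/1=7/80: DF=(220187/160000 − 7/80·(0.950200+0.931900+0.912300+0.864200+0.860500+0.835900+0.792700))/(1+7/80) = 1927/2500 ≈ 0.770800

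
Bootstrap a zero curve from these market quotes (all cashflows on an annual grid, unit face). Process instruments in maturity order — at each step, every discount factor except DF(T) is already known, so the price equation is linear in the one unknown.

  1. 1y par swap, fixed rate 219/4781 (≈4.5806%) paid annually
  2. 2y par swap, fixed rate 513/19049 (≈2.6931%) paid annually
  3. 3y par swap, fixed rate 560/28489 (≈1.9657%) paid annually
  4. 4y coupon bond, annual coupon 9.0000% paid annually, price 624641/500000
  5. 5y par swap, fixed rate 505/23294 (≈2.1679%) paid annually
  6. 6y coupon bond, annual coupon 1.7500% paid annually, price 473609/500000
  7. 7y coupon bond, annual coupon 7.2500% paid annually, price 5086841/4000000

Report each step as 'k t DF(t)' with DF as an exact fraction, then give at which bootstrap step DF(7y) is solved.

step 1 [1y] swap r/1=219/4781: DF=(1 − 219/4781·(0))/(1+219/4781) = 4781/5000 ≈ 0.956200
step 2 [2y] swap r/1=513/19049: DF=(1 − 513/19049·(0.956200))/(1+513/19049) = 9487/10000 ≈ 0.948700
step 3 [3y] swap r/1=560/28489: DF=(1 − 560/28489·(0.956200+0.948700))/(1+560/28489) = 118/125 ≈ 0.944000
step 4 [4y] bond c/1=9/100: DF=(624641/500000 − 9/100·(0.956200+0.948700+0.944000))/(1+9/100) = 9109/10000 ≈ 0.910900
step 5 [5y] swap r/1=505/23294: DF=(1 − 505/23294·(0.956200+0.948700+0.944000+0.910900))/(1+505/23294) = 899/1000 ≈ 0.899000
step 6 [6y] bond c/1=7/400: DF=(473609/500000 − 7/400·(0.956200+0.948700+0.944000+0.910900+0.899000))/(1+7/400) = 2127/2500 ≈ 0.850800
step 7 [7y] bond c/1=29/400: DF=(5086841/4000000 − 29/400·(0.956200+0.948700+0.944000+0.910900+0.899000+0.850800))/(1+29/400) = 8133/10000 ≈ 0.813300

1 1 4781/5000
2 2 9487/10000
3 3 118/125
4 4 9109/10000
5 5 899/1000
6 6 2127/2500
7 7 8133/10000
DF(7y) is solved at step 7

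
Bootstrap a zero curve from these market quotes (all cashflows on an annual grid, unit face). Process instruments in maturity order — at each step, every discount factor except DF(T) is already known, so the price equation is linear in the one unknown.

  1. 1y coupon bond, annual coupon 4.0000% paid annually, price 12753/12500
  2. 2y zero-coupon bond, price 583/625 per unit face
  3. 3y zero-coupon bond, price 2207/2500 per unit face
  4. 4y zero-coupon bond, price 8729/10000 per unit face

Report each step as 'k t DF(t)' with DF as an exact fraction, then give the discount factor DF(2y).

step 1 [1y] bond c/1=1/25: DF=(12753/12500 − 1/25·(0))/(1+1/25) = 981/1000 ≈ 0.981000
step 2 [2y] zero: DF = P = 583/625 ≈ 0.932800
step 3 [3y] zero: DF = P = 2207/2500 ≈ 0.882800
step 4 [4y] zero: DF = P = 8729/10000 ≈ 0.872900

1 1 981/1000
2 2 583/625
3 3 2207/2500
4 4 8729/10000
DF(2y) = 583/625 ≈ 0.932800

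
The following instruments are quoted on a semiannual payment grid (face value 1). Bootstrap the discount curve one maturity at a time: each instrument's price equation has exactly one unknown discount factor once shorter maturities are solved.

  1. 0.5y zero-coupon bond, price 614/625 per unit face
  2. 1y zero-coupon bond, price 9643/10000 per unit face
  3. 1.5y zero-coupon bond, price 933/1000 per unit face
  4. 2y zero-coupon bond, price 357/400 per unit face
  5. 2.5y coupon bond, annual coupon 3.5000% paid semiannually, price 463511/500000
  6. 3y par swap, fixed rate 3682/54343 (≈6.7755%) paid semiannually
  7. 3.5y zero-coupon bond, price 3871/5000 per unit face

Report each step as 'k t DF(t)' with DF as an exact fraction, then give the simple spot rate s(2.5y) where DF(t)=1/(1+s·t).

1 1/2 614/625
2 1 9643/10000
3 3/2 933/1000
4 2 357/400
5 5/2 4231/5000
6 3 8159/10000
7 7/2 3871/5000
s(2.5y) = (1/(4231/5000) − 1)/(5/2) = 1538/21155 ≈ 7.2701%

step 1 [0.5y] zero: DF = P = 614/625 ≈ 0.982400
step 2 [1y] zero: DF = P = 9643/10000 ≈ 0.964300
step 3 [1.5y] zero: DF = P = 933/1000 ≈ 0.933000
step 4 [2y] zero: DF = P = 357/400 ≈ 0.892500
step 5 [2.5y] bond c/2=7/400: DF=(463511/500000 − 7/400·(0.982400+0.964300+0.933000+0.892500))/(1+7/400) = 4231/5000 ≈ 0.846200
step 6 [3y] swap r/2=1841/54343: DF=(1 − 1841/54343·(0.982400+0.964300+0.933000+0.892500+0.846200))/(1+1841/54343) = 8159/10000 ≈ 0.815900
step 7 [3.5y] zero: DF = P = 3871/5000 ≈ 0.774200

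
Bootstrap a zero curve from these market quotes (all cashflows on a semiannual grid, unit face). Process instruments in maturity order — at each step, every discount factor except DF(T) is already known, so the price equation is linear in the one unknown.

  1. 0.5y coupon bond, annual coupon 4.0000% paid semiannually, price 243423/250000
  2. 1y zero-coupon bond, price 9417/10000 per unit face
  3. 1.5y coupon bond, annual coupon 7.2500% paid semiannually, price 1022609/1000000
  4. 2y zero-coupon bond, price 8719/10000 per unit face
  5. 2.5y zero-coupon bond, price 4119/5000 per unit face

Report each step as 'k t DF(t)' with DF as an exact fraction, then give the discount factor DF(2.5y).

1 1/2 4773/5000
2 1 9417/10000
3 3/2 1841/2000
4 2 8719/10000
5 5/2 4119/5000
DF(2.5y) = 4119/5000 ≈ 0.823800

step 1 [0.5y] bond c/2=1/50: DF=(243423/250000 − 1/50·(0))/(1+1/50) = 4773/5000 ≈ 0.954600
step 2 [1y] zero: DF = P = 9417/10000 ≈ 0.941700
step 3 [1.5y] bond c/2=29/800: DF=(1022609/1000000 − 29/800·(0.954600+0.941700))/(1+29/800) = 1841/2000 ≈ 0.920500
step 4 [2y] zero: DF = P = 8719/10000 ≈ 0.871900
step 5 [2.5y] zero: DF = P = 4119/5000 ≈ 0.823800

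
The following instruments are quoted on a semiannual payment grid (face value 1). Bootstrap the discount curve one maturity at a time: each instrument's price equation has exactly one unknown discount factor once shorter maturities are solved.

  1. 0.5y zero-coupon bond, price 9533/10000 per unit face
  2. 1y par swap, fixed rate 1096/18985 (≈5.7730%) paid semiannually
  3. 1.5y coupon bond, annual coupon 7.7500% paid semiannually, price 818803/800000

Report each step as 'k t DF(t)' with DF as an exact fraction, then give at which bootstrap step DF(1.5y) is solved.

1 1/2 9533/10000
2 1 2363/2500
3 3/2 1829/2000
DF(1.5y) is solved at step 3

step 1 [0.5y] zero: DF = P = 9533/10000 ≈ 0.953300
step 2 [1y] swap r/2=548/18985: DF=(1 − 548/18985·(0.953300))/(1+548/18985) = 2363/2500 ≈ 0.945200
step 3 [1.5y] bond c/2=31/800: DF=(818803/800000 − 31/800·(0.953300+0.945200))/(1+31/800) = 1829/2000 ≈ 0.914500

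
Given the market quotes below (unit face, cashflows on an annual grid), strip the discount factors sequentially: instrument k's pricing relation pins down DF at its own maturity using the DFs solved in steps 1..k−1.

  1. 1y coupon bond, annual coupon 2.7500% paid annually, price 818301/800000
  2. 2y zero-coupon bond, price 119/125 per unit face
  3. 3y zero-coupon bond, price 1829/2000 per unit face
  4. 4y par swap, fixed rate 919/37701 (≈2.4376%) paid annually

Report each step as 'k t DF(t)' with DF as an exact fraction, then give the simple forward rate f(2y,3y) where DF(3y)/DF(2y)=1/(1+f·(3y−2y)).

step 1 [1y] bond c/1=11/400: DF=(818301/800000 − 11/400·(0))/(1+11/400) = 1991/2000 ≈ 0.995500
step 2 [2y] zero: DF = P = 119/125 ≈ 0.952000
step 3 [3y] zero: DF = P = 1829/2000 ≈ 0.914500
step 4 [4y] swap r/1=919/37701: DF=(1 − 919/37701·(0.995500+0.952000+0.914500))/(1+919/37701) = 9081/10000 ≈ 0.908100

1 1 1991/2000
2 2 119/125
3 3 1829/2000
4 4 9081/10000
f(2y,3y) = ((119/125)/(1829/2000) − 1)/(1) = 75/1829 ≈ 4.1006%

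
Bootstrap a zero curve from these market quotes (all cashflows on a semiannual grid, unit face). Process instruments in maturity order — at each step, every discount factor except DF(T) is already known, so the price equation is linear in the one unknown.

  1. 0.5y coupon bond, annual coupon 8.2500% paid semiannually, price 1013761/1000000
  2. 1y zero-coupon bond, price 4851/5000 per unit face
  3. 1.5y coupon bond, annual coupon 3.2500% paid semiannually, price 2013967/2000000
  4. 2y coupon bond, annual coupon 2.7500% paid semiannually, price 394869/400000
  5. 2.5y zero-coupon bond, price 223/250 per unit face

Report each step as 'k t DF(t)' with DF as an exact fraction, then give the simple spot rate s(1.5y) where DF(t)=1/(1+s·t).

1 1/2 1217/1250
2 1 4851/5000
3 3/2 4799/5000
4 2 584/625
5 5/2 223/250
s(1.5y) = (1/(4799/5000) − 1)/(3/2) = 134/4799 ≈ 2.7922%

step 1 [0.5y] bond c/2=33/800: DF=(1013761/1000000 − 33/800·(0))/(1+33/800) = 1217/1250 ≈ 0.973600
step 2 [1y] zero: DF = P = 4851/5000 ≈ 0.970200
step 3 [1.5y] bond c/2=13/800: DF=(2013967/2000000 − 13/800·(0.973600+0.970200))/(1+13/800) = 4799/5000 ≈ 0.959800
step 4 [2y] bond c/2=11/800: DF=(394869/400000 − 11/800·(0.973600+0.970200+0.959800))/(1+11/800) = 584/625 ≈ 0.934400
step 5 [2.5y] zero: DF = P = 223/250 ≈ 0.892000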